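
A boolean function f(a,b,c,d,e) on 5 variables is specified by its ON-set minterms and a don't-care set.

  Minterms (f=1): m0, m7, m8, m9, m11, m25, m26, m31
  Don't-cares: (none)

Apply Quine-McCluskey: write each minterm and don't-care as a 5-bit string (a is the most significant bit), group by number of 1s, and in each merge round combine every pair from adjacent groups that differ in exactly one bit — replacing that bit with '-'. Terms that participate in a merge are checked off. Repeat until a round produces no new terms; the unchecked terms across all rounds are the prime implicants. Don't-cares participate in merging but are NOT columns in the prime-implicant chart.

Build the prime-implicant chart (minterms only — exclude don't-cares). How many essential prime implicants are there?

Round 0: 00000✓ 00111 01000✓ 01001✓ 01011✓ 11001✓ 11010 11111
Round 1: -1001 0-000 010-1 0100-
PIs = {-1001, 0-000, 00111, 010-1, 0100-, 11010, 11111}
Coverage chart:
  m0: 0-000 ←essential
  m7: 00111 ←essential
  m8: 0-000,0100-
  m9: -1001,010-1,0100-
  m11: 010-1 ←essential
  m25: -1001 ←essential
  m26: 11010 ←essential
  m31: 11111 ←essential
Essential: -1001, 0-000, 00111, 010-1, 11010, 11111

6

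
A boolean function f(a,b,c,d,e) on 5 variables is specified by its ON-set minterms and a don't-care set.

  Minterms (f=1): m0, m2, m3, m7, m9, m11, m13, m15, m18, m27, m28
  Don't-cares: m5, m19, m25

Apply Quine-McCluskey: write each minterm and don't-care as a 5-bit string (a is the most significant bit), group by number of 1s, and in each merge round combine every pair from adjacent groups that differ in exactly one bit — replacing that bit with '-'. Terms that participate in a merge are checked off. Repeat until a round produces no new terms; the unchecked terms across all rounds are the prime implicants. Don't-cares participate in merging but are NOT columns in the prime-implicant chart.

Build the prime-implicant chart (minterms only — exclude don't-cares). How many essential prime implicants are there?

size-2^0 implicants → 00000(✓)  00010(✓)  00011(✓)  00101(✓)  00111(✓)  01001(✓)  01011(✓)  01101(✓)  01111(✓)  10010(✓)  10011(✓)  11001(✓)  11011(✓)  11100
size-2^1 implicants → -0010(✓)  -0011(✓)  -1001(✓)  -1011(✓)  0-011(✓)  0-101(✓)  0-111(✓)  00-11(✓)  000-0  0001-(✓)  001-1(✓)  01-01(✓)  01-11(✓)  010-1(✓)  011-1(✓)  1-011(✓)  1001-(✓)  110-1(✓)
size-2^2 implicants → --011  -001-  -10-1  0--11  0-1-1  01--1
Unchecked terms (primes): --011, -001-, -10-1, 0--11, 0-1-1, 000-0, 01--1, 11100
Minterm coverage:
  m0 ⊆ 000-0 [E]
  m2 ⊆ -001-,000-0
  m3 ⊆ --011,-001-,0--11
  m7 ⊆ 0--11,0-1-1
  m9 ⊆ -10-1,01--1
  m11 ⊆ --011,-10-1,0--11,01--1
  m13 ⊆ 0-1-1,01--1
  m15 ⊆ 0--11,0-1-1,01--1
  m18 ⊆ -001- [E]
  m27 ⊆ --011,-10-1
  m28 ⊆ 11100 [E]
E = {-001-, 000-0, 11100}

3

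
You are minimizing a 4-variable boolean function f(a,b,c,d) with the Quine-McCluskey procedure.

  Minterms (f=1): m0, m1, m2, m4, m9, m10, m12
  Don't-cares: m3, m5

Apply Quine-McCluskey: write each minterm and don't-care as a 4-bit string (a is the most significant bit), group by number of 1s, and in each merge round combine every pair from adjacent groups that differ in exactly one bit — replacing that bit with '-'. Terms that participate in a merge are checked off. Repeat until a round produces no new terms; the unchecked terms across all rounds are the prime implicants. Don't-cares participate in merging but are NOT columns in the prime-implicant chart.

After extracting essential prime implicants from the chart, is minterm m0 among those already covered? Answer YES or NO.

size-2^0 implicants → 0000(✓)  0001(✓)  0010(✓)  0011(✓)  0100(✓)  0101(✓)  1001(✓)  1010(✓)  1100(✓)
size-2^1 implicants → -001  -010  -100  0-00(✓)  0-01(✓)  00-0(✓)  00-1(✓)  000-(✓)  001-(✓)  010-(✓)
size-2^2 implicants → 0-0-  00--
Unchecked terms (primes): -001, -010, -100, 0-0-, 00--
Minterm coverage:
  m0 ⊆ 0-0-,00--
  m1 ⊆ -001,0-0-,00--
  m2 ⊆ -010,00--
  m4 ⊆ -100,0-0-
  m9 ⊆ -001 [E]
  m10 ⊆ -010 [E]
  m12 ⊆ -100 [E]
E = {-001, -010, -100}

NO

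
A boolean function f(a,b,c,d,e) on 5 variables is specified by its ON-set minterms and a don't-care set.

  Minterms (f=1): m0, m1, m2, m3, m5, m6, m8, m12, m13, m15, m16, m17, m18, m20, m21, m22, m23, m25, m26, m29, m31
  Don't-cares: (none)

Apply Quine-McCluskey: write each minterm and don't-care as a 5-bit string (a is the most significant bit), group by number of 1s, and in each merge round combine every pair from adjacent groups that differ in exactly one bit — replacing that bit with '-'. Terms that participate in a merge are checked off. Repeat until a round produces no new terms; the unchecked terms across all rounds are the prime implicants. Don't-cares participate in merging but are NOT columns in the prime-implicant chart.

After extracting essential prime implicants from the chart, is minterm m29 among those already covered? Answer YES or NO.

size-2^0 implicants → 00000(✓)  00001(✓)  00010(✓)  00011(✓)  00101(✓)  00110(✓)  01000(✓)  01100(✓)  01101(✓)  01111(✓)  10000(✓)  10001(✓)  10010(✓)  10100(✓)  10101(✓)  10110(✓)  10111(✓)  11001(✓)  11010(✓)  11101(✓)  11111(✓)
size-2^1 implicants → -0000(✓)  -0001(✓)  -0010(✓)  -0101(✓)  -0110(✓)  -1101(✓)  -1111(✓)  0-000  0-101(✓)  00-01(✓)  00-10(✓)  000-0(✓)  000-1(✓)  0000-(✓)  0001-(✓)  01-00  011-1(✓)  0110-  1-001(✓)  1-010  1-101(✓)  1-111(✓)  10-00(✓)  10-01(✓)  10-10(✓)  100-0(✓)  1000-(✓)  101-0(✓)  101-1(✓)  1010-(✓)  1011-(✓)  11-01(✓)  111-1(✓)
size-2^2 implicants → --101  -0-01  -0-10  -00-0  -000-  -11-1  000--  1--01  1-1-1  10--0  10-0-  101--
Unchecked terms (primes): --101, -0-01, -0-10, -00-0, -000-, -11-1, 0-000, 000--, 01-00, 0110-, 1--01, 1-010, 1-1-1, 10--0, 10-0-, 101--
Minterm coverage:
  m0 ⊆ -00-0,-000-,0-000,000--
  m1 ⊆ -0-01,-000-,000--
  m2 ⊆ -0-10,-00-0,000--
  m3 ⊆ 000-- [E]
  m5 ⊆ --101,-0-01
  m6 ⊆ -0-10 [E]
  m8 ⊆ 0-000,01-00
  m12 ⊆ 01-00,0110-
  m13 ⊆ --101,-11-1,0110-
  m15 ⊆ -11-1 [E]
  m16 ⊆ -00-0,-000-,10--0,10-0-
  m17 ⊆ -0-01,-000-,1--01,10-0-
  m18 ⊆ -0-10,-00-0,1-010,10--0
  m20 ⊆ 10--0,10-0-,101--
  m21 ⊆ --101,-0-01,1--01,1-1-1,10-0-,101--
  m22 ⊆ -0-10,10--0,101--
  m23 ⊆ 1-1-1,101--
  m25 ⊆ 1--01 [E]
  m26 ⊆ 1-010 [E]
  m29 ⊆ --101,-11-1,1--01,1-1-1
  m31 ⊆ -11-1,1-1-1
E = {-0-10, -11-1, 000--, 1--01, 1-010}

YES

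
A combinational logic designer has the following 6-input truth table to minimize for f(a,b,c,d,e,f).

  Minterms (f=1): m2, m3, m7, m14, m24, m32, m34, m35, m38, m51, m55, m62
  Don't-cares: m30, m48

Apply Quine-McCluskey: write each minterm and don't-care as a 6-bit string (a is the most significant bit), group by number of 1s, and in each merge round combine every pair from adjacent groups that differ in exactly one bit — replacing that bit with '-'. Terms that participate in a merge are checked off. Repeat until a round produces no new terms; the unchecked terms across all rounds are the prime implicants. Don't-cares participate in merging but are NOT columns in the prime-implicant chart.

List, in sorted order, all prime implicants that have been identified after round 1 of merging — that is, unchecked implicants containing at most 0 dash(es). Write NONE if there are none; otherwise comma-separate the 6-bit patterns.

011000

Round 0: 000010✓ 000011✓ 000111✓ 001110✓ 011000 011110✓ 100000✓ 100010✓ 100011✓ 100110✓ 110000✓ 110011✓ 110111✓ 111110✓
Round 1: -00010✓ -00011✓ -11110 0-1110 000-11 00001-✓ 1-0000 1-0011 100-10 1000-0 10001-✓ 110-11
Round 2: -0001-
PIs = {-0001-, -11110, 0-1110, 000-11, 011000, 1-0000, 1-0011, 100-10, 1000-0, 110-11}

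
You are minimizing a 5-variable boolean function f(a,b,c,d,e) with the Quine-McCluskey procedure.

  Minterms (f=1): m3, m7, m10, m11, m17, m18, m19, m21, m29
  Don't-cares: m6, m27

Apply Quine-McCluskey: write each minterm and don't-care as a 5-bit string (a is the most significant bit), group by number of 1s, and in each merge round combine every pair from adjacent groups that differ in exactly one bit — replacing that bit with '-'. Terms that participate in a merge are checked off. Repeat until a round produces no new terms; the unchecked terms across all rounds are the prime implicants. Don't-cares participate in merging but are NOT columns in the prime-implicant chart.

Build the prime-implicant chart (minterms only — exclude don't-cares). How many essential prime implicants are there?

size-2^0 implicants → 00011(✓)  00110(✓)  00111(✓)  01010(✓)  01011(✓)  10001(✓)  10010(✓)  10011(✓)  10101(✓)  11011(✓)  11101(✓)
size-2^1 implicants → -0011(✓)  -1011(✓)  0-011(✓)  00-11  0011-  0101-  1-011(✓)  1-101  10-01  100-1  1001-
size-2^2 implicants → --011
Unchecked terms (primes): --011, 00-11, 0011-, 0101-, 1-101, 10-01, 100-1, 1001-
Minterm coverage:
  m3 ⊆ --011,00-11
  m7 ⊆ 00-11,0011-
  m10 ⊆ 0101- [E]
  m11 ⊆ --011,0101-
  m17 ⊆ 10-01,100-1
  m18 ⊆ 1001- [E]
  m19 ⊆ --011,100-1,1001-
  m21 ⊆ 1-101,10-01
  m29 ⊆ 1-101 [E]
E = {0101-, 1-101, 1001-}

3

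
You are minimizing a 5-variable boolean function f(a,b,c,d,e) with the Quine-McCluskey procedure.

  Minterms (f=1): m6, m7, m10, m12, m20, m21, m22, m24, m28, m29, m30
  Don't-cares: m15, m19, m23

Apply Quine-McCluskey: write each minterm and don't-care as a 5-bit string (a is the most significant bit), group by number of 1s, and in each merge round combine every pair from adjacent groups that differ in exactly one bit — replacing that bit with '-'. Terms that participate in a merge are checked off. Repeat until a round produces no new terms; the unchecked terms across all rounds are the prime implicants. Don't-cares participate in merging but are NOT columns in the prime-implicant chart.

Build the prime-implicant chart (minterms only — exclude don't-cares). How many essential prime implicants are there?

6

size-2^0 implicants → 00110(✓)  00111(✓)  01010  01100(✓)  01111(✓)  10011(✓)  10100(✓)  10101(✓)  10110(✓)  10111(✓)  11000(✓)  11100(✓)  11101(✓)  11110(✓)
size-2^1 implicants → -0110(✓)  -0111(✓)  -1100  0-111  0011-(✓)  1-100(✓)  1-101(✓)  1-110(✓)  10-11  101-0(✓)  101-1(✓)  1010-(✓)  1011-(✓)  11-00  111-0(✓)  1110-(✓)
size-2^2 implicants → -011-  1-1-0  1-10-  101--
Unchecked terms (primes): -011-, -1100, 0-111, 01010, 1-1-0, 1-10-, 10-11, 101--, 11-00
Minterm coverage:
  m6 ⊆ -011- [E]
  m7 ⊆ -011-,0-111
  m10 ⊆ 01010 [E]
  m12 ⊆ -1100 [E]
  m20 ⊆ 1-1-0,1-10-,101--
  m21 ⊆ 1-10-,101--
  m22 ⊆ -011-,1-1-0,101--
  m24 ⊆ 11-00 [E]
  m28 ⊆ -1100,1-1-0,1-10-,11-00
  m29 ⊆ 1-10- [E]
  m30 ⊆ 1-1-0 [E]
E = {-011-, -1100, 01010, 1-1-0, 1-10-, 11-00}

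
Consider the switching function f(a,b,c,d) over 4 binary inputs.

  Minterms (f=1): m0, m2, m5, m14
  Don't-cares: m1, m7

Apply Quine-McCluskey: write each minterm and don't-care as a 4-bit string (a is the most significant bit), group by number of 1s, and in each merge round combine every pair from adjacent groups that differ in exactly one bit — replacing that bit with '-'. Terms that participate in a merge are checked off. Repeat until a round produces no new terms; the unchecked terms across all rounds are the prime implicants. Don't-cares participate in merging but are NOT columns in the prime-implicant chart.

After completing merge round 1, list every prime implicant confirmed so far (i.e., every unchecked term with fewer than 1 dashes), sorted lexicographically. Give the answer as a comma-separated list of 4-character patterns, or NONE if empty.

1110

[col 0] 0000*, 0001*, 0010*, 0101*, 0111*, 1110
[col 1] 0-01, 00-0, 000-, 01-1
Prime implicants: 0-01, 00-0, 000-, 01-1, 1110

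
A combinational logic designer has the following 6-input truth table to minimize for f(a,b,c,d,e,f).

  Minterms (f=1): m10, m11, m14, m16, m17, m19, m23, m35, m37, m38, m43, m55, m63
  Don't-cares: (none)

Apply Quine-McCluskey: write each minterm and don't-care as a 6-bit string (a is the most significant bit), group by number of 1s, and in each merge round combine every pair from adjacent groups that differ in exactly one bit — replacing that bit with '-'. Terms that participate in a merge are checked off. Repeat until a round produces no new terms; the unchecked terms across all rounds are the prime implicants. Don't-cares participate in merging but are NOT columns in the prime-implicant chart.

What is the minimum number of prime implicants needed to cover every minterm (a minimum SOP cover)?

Round 0: 001010✓ 001011✓ 001110✓ 010000✓ 010001✓ 010011✓ 010111✓ 100011✓ 100101 100110 101011✓ 110111✓ 111111✓
Round 1: -01011 -10111 001-10 00101- 010-11 0100-1 01000- 10-011 11-111
PIs = {-01011, -10111, 001-10, 00101-, 010-11, 0100-1, 01000-, 10-011, 100101, 100110, 11-111}
Coverage chart:
  m10: 001-10,00101-
  m11: -01011,00101-
  m14: 001-10 ←essential
  m16: 01000- ←essential
  m17: 0100-1,01000-
  m19: 010-11,0100-1
  m23: -10111,010-11
  m35: 10-011 ←essential
  m37: 100101 ←essential
  m38: 100110 ←essential
  m43: -01011,10-011
  m55: -10111,11-111
  m63: 11-111 ←essential
Essential: 001-10, 01000-, 10-011, 100101, 100110, 11-111
Petrick residual → -01011, 010-11
Min cover (8 terms): b'cd'ef + a'b'cef' + a'bc'ef + a'bc'd'e' + ab'd'ef + ab'c'de'f + ab'c'def' + abdef

8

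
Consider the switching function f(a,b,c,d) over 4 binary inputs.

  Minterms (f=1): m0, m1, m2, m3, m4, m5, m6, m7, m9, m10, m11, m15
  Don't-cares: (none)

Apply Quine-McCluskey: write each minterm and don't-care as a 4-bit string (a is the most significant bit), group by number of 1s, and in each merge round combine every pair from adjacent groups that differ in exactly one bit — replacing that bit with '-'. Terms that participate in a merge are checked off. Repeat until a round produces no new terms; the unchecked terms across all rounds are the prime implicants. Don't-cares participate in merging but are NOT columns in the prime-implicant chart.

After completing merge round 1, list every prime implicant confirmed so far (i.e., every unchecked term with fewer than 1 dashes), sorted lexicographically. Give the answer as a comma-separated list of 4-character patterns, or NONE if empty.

NONE

size-2^0 implicants → 0000(✓)  0001(✓)  0010(✓)  0011(✓)  0100(✓)  0101(✓)  0110(✓)  0111(✓)  1001(✓)  1010(✓)  1011(✓)  1111(✓)
size-2^1 implicants → -001(✓)  -010(✓)  -011(✓)  -111(✓)  0-00(✓)  0-01(✓)  0-10(✓)  0-11(✓)  00-0(✓)  00-1(✓)  000-(✓)  001-(✓)  01-0(✓)  01-1(✓)  010-(✓)  011-(✓)  1-11(✓)  10-1(✓)  101-(✓)
size-2^2 implicants → --11  -0-1  -01-  0--0(✓)  0--1(✓)  0-0-(✓)  0-1-(✓)  00--(✓)  01--(✓)
size-2^3 implicants → 0---
Unchecked terms (primes): --11, -0-1, -01-, 0---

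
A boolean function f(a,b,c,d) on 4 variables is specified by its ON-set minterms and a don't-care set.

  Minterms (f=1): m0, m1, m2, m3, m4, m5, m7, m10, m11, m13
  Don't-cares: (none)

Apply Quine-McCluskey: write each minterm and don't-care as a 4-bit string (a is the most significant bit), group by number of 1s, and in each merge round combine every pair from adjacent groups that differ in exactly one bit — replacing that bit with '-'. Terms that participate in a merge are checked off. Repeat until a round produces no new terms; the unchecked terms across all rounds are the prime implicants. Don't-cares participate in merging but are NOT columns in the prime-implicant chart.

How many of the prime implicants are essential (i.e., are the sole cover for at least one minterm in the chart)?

Round 0: 0000✓ 0001✓ 0010✓ 0011✓ 0100✓ 0101✓ 0111✓ 1010✓ 1011✓ 1101✓
Round 1: -010✓ -011✓ -101 0-00✓ 0-01✓ 0-11✓ 00-0✓ 00-1✓ 000-✓ 001-✓ 01-1✓ 010-✓ 101-✓
Round 2: -01- 0--1 0-0- 00--
PIs = {-01-, -101, 0--1, 0-0-, 00--}
Coverage chart:
  m0: 0-0-,00--
  m1: 0--1,0-0-,00--
  m2: -01-,00--
  m3: -01-,0--1,00--
  m4: 0-0- ←essential
  m5: -101,0--1,0-0-
  m7: 0--1 ←essential
  m10: -01- ←essential
  m11: -01- ←essential
  m13: -101 ←essential
Essential: -01-, -101, 0--1, 0-0-

4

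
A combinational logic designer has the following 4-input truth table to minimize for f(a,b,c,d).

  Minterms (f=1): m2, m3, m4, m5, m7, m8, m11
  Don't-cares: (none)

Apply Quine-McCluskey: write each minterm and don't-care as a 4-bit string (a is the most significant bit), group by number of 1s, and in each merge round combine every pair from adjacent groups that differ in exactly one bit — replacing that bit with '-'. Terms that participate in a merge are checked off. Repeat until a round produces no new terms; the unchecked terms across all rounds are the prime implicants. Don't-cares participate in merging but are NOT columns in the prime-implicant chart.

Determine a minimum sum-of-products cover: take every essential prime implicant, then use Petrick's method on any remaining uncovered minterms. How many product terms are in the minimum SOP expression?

5

Round 0: 0010✓ 0011✓ 0100✓ 0101✓ 0111✓ 1000 1011✓
Round 1: -011 0-11 001- 01-1 010-
PIs = {-011, 0-11, 001-, 01-1, 010-, 1000}
Coverage chart:
  m2: 001- ←essential
  m3: -011,0-11,001-
  m4: 010- ←essential
  m5: 01-1,010-
  m7: 0-11,01-1
  m8: 1000 ←essential
  m11: -011 ←essential
Essential: -011, 001-, 010-, 1000
Petrick residual → 0-11
Min cover (5 terms): b'cd + a'cd + a'b'c + a'bc' + ab'c'd'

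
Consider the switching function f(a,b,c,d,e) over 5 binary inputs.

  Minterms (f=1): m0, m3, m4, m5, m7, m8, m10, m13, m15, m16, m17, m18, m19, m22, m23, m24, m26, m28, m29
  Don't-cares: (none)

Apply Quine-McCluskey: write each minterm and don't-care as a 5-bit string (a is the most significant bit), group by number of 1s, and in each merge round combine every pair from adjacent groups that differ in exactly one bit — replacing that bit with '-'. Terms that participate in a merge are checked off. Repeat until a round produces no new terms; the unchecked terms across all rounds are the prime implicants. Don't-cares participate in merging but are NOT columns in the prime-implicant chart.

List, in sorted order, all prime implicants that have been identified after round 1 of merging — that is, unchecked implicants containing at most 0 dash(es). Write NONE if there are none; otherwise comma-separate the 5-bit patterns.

NONE

size-2^0 implicants → 00000(✓)  00011(✓)  00100(✓)  00101(✓)  00111(✓)  01000(✓)  01010(✓)  01101(✓)  01111(✓)  10000(✓)  10001(✓)  10010(✓)  10011(✓)  10110(✓)  10111(✓)  11000(✓)  11010(✓)  11100(✓)  11101(✓)
size-2^1 implicants → -0000(✓)  -0011(✓)  -0111(✓)  -1000(✓)  -1010(✓)  -1101  0-000(✓)  0-101(✓)  0-111(✓)  00-00  00-11(✓)  001-1(✓)  0010-  010-0(✓)  011-1(✓)  1-000(✓)  1-010(✓)  10-10(✓)  10-11(✓)  100-0(✓)  100-1(✓)  1000-(✓)  1001-(✓)  1011-(✓)  11-00  110-0(✓)  1110-
size-2^2 implicants → --000  -0-11  -10-0  0-1-1  1-0-0  10-1-  100--
Unchecked terms (primes): --000, -0-11, -10-0, -1101, 0-1-1, 00-00, 0010-, 1-0-0, 10-1-, 100--, 11-00, 1110-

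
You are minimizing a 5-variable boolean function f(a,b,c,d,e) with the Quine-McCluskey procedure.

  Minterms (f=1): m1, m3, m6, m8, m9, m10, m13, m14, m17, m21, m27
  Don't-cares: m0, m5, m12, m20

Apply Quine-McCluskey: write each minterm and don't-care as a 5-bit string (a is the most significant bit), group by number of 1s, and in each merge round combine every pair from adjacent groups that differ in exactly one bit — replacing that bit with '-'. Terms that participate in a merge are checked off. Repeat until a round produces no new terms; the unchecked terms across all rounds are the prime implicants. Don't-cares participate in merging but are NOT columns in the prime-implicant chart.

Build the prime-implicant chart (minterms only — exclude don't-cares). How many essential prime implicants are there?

5

[col 0] 00000*, 00001*, 00011*, 00101*, 00110*, 01000*, 01001*, 01010*, 01100*, 01101*, 01110*, 10001*, 10100*, 10101*, 11011
[col 1] -0001*, -0101*, 0-000*, 0-001*, 0-101*, 0-110, 00-01*, 000-1, 0000-*, 01-00*, 01-01*, 01-10*, 010-0*, 0100-*, 011-0*, 0110-*, 10-01*, 1010-
[col 2] -0-01, 0--01, 0-00-, 01--0, 01-0-
Prime implicants: -0-01, 0--01, 0-00-, 0-110, 000-1, 01--0, 01-0-, 1010-, 11011
PI chart (minterm → PIs covering it):
  1 | -0-01,0--01,0-00-,000-1
  3 | 000-1  (sole → essential)
  6 | 0-110  (sole → essential)
  8 | 0-00-,01--0,01-0-
  9 | 0--01,0-00-,01-0-
  10 | 01--0  (sole → essential)
  13 | 0--01,01-0-
  14 | 0-110,01--0
  17 | -0-01  (sole → essential)
  21 | -0-01,1010-
  27 | 11011  (sole → essential)
Essential prime implicants: -0-01, 0-110, 000-1, 01--0, 11011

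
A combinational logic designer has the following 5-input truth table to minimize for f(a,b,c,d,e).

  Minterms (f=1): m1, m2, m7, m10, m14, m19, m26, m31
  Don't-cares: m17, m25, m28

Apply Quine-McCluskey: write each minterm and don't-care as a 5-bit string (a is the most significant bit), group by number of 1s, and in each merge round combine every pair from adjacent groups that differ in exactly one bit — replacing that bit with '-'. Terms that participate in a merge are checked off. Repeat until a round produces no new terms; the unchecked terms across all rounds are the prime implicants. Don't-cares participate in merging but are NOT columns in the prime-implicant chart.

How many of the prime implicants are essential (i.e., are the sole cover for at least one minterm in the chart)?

Round 0: 00001✓ 00010✓ 00111 01010✓ 01110✓ 10001✓ 10011✓ 11001✓ 11010✓ 11100 11111
Round 1: -0001 -1010 0-010 01-10 1-001 100-1
PIs = {-0001, -1010, 0-010, 00111, 01-10, 1-001, 100-1, 11100, 11111}
Coverage chart:
  m1: -0001 ←essential
  m2: 0-010 ←essential
  m7: 00111 ←essential
  m10: -1010,0-010,01-10
  m14: 01-10 ←essential
  m19: 100-1 ←essential
  m26: -1010 ←essential
  m31: 11111 ←essential
Essential: -0001, -1010, 0-010, 00111, 01-10, 100-1, 11111

7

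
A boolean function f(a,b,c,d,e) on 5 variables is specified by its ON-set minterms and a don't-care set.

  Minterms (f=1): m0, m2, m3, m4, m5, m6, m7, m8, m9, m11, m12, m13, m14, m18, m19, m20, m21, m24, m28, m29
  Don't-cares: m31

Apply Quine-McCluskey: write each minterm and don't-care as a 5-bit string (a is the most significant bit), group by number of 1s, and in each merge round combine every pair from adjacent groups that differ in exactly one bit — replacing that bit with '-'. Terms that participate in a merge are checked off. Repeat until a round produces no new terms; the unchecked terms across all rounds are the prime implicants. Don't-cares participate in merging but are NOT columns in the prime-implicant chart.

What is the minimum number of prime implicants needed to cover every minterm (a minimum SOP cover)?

7

Round 0: 00000✓ 00010✓ 00011✓ 00100✓ 00101✓ 00110✓ 00111✓ 01000✓ 01001✓ 01011✓ 01100✓ 01101✓ 01110✓ 10010✓ 10011✓ 10100✓ 10101✓ 11000✓ 11100✓ 11101✓ 11111✓
Round 1: -0010✓ -0011✓ -0100✓ -0101✓ -1000✓ -1100✓ -1101✓ 0-000✓ 0-011 0-100✓ 0-101✓ 0-110✓ 00-00✓ 00-10✓ 00-11✓ 000-0✓ 0001-✓ 001-0✓ 001-1✓ 0010-✓ 0011-✓ 01-00✓ 01-01✓ 010-1 0100-✓ 011-0✓ 0110-✓ 1-100✓ 1-101✓ 1001-✓ 1010-✓ 11-00✓ 111-1 1110-✓
Round 2: --100✓ --101✓ -001- -010-✓ -1-00 -110-✓ 0--00 0-1-0 0-10-✓ 00--0 00-1- 001-- 01-0- 1-10-✓
Round 3: --10-
PIs = {--10-, -001-, -1-00, 0--00, 0-011, 0-1-0, 00--0, 00-1-, 001--, 01-0-, 010-1, 111-1}
Coverage chart:
  m0: 0--00,00--0
  m2: -001-,00--0,00-1-
  m3: -001-,0-011,00-1-
  m4: --10-,0--00,0-1-0,00--0,001--
  m5: --10-,001--
  m6: 0-1-0,00--0,00-1-,001--
  m7: 00-1-,001--
  m8: -1-00,0--00,01-0-
  m9: 01-0-,010-1
  m11: 0-011,010-1
  m12: --10-,-1-00,0--00,0-1-0,01-0-
  m13: --10-,01-0-
  m14: 0-1-0 ←essential
  m18: -001- ←essential
  m19: -001- ←essential
  m20: --10- ←essential
  m21: --10- ←essential
  m24: -1-00 ←essential
  m28: --10-,-1-00
  m29: --10-,111-1
Essential: --10-, -001-, -1-00, 0-1-0
Petrick residual → 0--00, 00-1-, 010-1
Min cover (7 terms): cd' + b'c'd + bd'e' + a'd'e' + a'ce' + a'b'd + a'bc'e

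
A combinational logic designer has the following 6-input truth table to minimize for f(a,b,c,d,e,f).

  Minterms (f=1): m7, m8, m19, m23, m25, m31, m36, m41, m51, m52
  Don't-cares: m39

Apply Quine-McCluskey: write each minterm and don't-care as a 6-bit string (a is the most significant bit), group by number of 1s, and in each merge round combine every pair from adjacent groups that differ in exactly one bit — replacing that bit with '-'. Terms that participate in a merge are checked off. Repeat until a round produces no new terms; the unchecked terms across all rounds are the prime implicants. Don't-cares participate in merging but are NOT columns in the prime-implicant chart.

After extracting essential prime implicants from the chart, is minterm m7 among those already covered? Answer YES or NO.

[col 0] 000111*, 001000, 010011*, 010111*, 011001, 011111*, 100100*, 100111*, 101001, 110011*, 110100*
[col 1] -00111, -10011, 0-0111, 01-111, 010-11, 1-0100
Prime implicants: -00111, -10011, 0-0111, 001000, 01-111, 010-11, 011001, 1-0100, 101001
PI chart (minterm → PIs covering it):
  7 | -00111,0-0111
  8 | 001000  (sole → essential)
  19 | -10011,010-11
  23 | 0-0111,01-111,010-11
  25 | 011001  (sole → essential)
  31 | 01-111  (sole → essential)
  36 | 1-0100  (sole → essential)
  41 | 101001  (sole → essential)
  51 | -10011  (sole → essential)
  52 | 1-0100  (sole → essential)
Essential prime implicants: -10011, 001000, 01-111, 011001, 1-0100, 101001

NO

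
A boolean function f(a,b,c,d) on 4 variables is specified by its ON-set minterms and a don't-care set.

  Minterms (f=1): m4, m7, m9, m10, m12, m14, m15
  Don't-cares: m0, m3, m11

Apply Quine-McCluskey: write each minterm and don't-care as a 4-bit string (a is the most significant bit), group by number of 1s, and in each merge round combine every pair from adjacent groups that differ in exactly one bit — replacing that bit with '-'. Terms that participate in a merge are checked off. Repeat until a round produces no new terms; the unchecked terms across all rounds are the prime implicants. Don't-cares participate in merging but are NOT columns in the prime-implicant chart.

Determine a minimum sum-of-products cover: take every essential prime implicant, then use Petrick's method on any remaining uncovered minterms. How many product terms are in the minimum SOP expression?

4

Round 0: 0000✓ 0011✓ 0100✓ 0111✓ 1001✓ 1010✓ 1011✓ 1100✓ 1110✓ 1111✓
Round 1: -011✓ -100 -111✓ 0-00 0-11✓ 1-10✓ 1-11✓ 10-1 101-✓ 11-0 111-✓
Round 2: --11 1-1-
PIs = {--11, -100, 0-00, 1-1-, 10-1, 11-0}
Coverage chart:
  m4: -100,0-00
  m7: --11 ←essential
  m9: 10-1 ←essential
  m10: 1-1- ←essential
  m12: -100,11-0
  m14: 1-1-,11-0
  m15: --11,1-1-
Essential: --11, 1-1-, 10-1
Petrick residual → -100
Min cover (4 terms): cd + bc'd' + ac + ab'd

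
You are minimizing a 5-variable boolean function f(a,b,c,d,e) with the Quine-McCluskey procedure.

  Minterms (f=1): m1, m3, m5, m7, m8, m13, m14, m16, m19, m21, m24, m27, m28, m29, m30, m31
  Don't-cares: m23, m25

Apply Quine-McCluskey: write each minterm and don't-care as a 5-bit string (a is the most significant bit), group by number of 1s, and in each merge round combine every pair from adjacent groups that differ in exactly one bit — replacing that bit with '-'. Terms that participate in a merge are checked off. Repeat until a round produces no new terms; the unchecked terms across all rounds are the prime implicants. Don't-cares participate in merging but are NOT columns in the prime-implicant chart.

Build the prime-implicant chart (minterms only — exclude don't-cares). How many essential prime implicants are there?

5

[col 0] 00001*, 00011*, 00101*, 00111*, 01000*, 01101*, 01110*, 10000*, 10011*, 10101*, 10111*, 11000*, 11001*, 11011*, 11100*, 11101*, 11110*, 11111*
[col 1] -0011*, -0101*, -0111*, -1000, -1101*, -1110, 0-101*, 00-01*, 00-11*, 000-1*, 001-1*, 1-000, 1-011*, 1-101*, 1-111*, 10-11*, 101-1*, 11-00*, 11-01*, 11-11*, 110-1*, 1100-*, 111-0*, 111-1*, 1110-*, 1111-*
[col 2] --101, -0-11, -01-1, 00--1, 1--11, 1-1-1, 11--1, 11-0-, 111--
Prime implicants: --101, -0-11, -01-1, -1000, -1110, 00--1, 1--11, 1-000, 1-1-1, 11--1, 11-0-, 111--
PI chart (minterm → PIs covering it):
  1 | 00--1  (sole → essential)
  3 | -0-11,00--1
  5 | --101,-01-1,00--1
  7 | -0-11,-01-1,00--1
  8 | -1000  (sole → essential)
  13 | --101  (sole → essential)
  14 | -1110  (sole → essential)
  16 | 1-000  (sole → essential)
  19 | -0-11,1--11
  21 | --101,-01-1,1-1-1
  24 | -1000,1-000,11-0-
  27 | 1--11,11--1
  28 | 11-0-,111--
  29 | --101,1-1-1,11--1,11-0-,111--
  30 | -1110,111--
  31 | 1--11,1-1-1,11--1,111--
Essential prime implicants: --101, -1000, -1110, 00--1, 1-000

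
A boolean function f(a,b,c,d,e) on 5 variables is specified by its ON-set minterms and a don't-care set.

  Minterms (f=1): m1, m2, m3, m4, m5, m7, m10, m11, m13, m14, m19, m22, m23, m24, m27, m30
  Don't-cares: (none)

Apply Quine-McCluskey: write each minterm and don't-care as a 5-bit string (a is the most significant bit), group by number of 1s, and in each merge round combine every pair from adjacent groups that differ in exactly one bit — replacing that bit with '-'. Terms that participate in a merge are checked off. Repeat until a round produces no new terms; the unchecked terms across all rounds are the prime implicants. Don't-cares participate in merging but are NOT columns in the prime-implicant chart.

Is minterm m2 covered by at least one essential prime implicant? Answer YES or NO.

[col 0] 00001*, 00010*, 00011*, 00100*, 00101*, 00111*, 01010*, 01011*, 01101*, 01110*, 10011*, 10110*, 10111*, 11000, 11011*, 11110*
[col 1] -0011*, -0111*, -1011*, -1110, 0-010*, 0-011*, 0-101, 00-01*, 00-11*, 000-1*, 0001-*, 001-1*, 0010-, 01-10, 0101-*, 1-011*, 1-110, 10-11*, 1011-
[col 2] --011, -0-11, 0-01-, 00--1
Prime implicants: --011, -0-11, -1110, 0-01-, 0-101, 00--1, 0010-, 01-10, 1-110, 1011-, 11000
PI chart (minterm → PIs covering it):
  1 | 00--1  (sole → essential)
  2 | 0-01-  (sole → essential)
  3 | --011,-0-11,0-01-,00--1
  4 | 0010-  (sole → essential)
  5 | 0-101,00--1,0010-
  7 | -0-11,00--1
  10 | 0-01-,01-10
  11 | --011,0-01-
  13 | 0-101  (sole → essential)
  14 | -1110,01-10
  19 | --011,-0-11
  22 | 1-110,1011-
  23 | -0-11,1011-
  24 | 11000  (sole → essential)
  27 | --011  (sole → essential)
  30 | -1110,1-110
Essential prime implicants: --011, 0-01-, 0-101, 00--1, 0010-, 11000

YES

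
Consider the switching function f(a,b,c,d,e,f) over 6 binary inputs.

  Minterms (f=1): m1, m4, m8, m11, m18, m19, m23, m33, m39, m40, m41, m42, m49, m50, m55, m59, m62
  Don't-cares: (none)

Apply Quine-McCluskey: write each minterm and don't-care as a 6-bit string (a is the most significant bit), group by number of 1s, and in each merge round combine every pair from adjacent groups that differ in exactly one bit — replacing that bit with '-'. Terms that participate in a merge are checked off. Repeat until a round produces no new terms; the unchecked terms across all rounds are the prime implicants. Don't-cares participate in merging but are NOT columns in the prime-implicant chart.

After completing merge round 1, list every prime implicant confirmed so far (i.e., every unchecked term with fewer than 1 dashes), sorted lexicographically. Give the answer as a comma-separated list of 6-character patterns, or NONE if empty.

size-2^0 implicants → 000001(✓)  000100  001000(✓)  001011  010010(✓)  010011(✓)  010111(✓)  100001(✓)  100111(✓)  101000(✓)  101001(✓)  101010(✓)  110001(✓)  110010(✓)  110111(✓)  111011  111110
size-2^1 implicants → -00001  -01000  -10010  -10111  010-11  01001-  1-0001  1-0111  10-001  1010-0  10100-
Unchecked terms (primes): -00001, -01000, -10010, -10111, 000100, 001011, 010-11, 01001-, 1-0001, 1-0111, 10-001, 1010-0, 10100-, 111011, 111110

000100, 001011, 111011, 111110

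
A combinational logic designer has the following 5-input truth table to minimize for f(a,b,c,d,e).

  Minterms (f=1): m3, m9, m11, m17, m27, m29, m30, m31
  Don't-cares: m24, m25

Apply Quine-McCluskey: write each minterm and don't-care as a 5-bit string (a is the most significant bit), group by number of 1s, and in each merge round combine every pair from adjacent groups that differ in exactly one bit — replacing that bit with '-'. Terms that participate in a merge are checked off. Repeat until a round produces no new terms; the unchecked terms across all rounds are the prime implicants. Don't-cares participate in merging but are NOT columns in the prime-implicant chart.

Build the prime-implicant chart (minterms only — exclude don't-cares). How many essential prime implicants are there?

5

size-2^0 implicants → 00011(✓)  01001(✓)  01011(✓)  10001(✓)  11000(✓)  11001(✓)  11011(✓)  11101(✓)  11110(✓)  11111(✓)
size-2^1 implicants → -1001(✓)  -1011(✓)  0-011  010-1(✓)  1-001  11-01(✓)  11-11(✓)  110-1(✓)  1100-  111-1(✓)  1111-
size-2^2 implicants → -10-1  11--1
Unchecked terms (primes): -10-1, 0-011, 1-001, 11--1, 1100-, 1111-
Minterm coverage:
  m3 ⊆ 0-011 [E]
  m9 ⊆ -10-1 [E]
  m11 ⊆ -10-1,0-011
  m17 ⊆ 1-001 [E]
  m27 ⊆ -10-1,11--1
  m29 ⊆ 11--1 [E]
  m30 ⊆ 1111- [E]
  m31 ⊆ 11--1,1111-
E = {-10-1, 0-011, 1-001, 11--1, 1111-}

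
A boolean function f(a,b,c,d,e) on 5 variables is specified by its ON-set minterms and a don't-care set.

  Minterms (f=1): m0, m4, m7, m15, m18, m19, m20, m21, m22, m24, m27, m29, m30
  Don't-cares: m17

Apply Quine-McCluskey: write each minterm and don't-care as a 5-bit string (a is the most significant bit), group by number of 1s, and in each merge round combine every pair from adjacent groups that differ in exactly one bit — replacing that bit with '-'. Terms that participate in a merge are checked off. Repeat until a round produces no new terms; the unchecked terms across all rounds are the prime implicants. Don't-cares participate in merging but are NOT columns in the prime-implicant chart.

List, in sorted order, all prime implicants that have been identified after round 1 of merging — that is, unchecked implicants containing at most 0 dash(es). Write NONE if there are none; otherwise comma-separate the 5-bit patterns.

[col 0] 00000*, 00100*, 00111*, 01111*, 10001*, 10010*, 10011*, 10100*, 10101*, 10110*, 11000, 11011*, 11101*, 11110*
[col 1] -0100, 0-111, 00-00, 1-011, 1-101, 1-110, 10-01, 10-10, 100-1, 1001-, 101-0, 1010-
Prime implicants: -0100, 0-111, 00-00, 1-011, 1-101, 1-110, 10-01, 10-10, 100-1, 1001-, 101-0, 1010-, 11000

11000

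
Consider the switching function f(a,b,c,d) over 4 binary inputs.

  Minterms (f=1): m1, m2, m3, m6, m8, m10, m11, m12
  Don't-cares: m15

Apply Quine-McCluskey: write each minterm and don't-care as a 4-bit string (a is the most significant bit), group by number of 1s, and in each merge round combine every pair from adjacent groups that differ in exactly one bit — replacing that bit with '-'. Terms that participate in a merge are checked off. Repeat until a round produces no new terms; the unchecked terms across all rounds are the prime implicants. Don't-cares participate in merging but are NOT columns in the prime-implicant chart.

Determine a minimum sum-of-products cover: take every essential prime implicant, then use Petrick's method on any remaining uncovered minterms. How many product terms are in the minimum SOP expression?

size-2^0 implicants → 0001(✓)  0010(✓)  0011(✓)  0110(✓)  1000(✓)  1010(✓)  1011(✓)  1100(✓)  1111(✓)
size-2^1 implicants → -010(✓)  -011(✓)  0-10  00-1  001-(✓)  1-00  1-11  10-0  101-(✓)
size-2^2 implicants → -01-
Unchecked terms (primes): -01-, 0-10, 00-1, 1-00, 1-11, 10-0
Minterm coverage:
  m1 ⊆ 00-1 [E]
  m2 ⊆ -01-,0-10
  m3 ⊆ -01-,00-1
  m6 ⊆ 0-10 [E]
  m8 ⊆ 1-00,10-0
  m10 ⊆ -01-,10-0
  m11 ⊆ -01-,1-11
  m12 ⊆ 1-00 [E]
E = {0-10, 00-1, 1-00}
Petrick residual → -01-
Cover = b'c + a'cd' + a'b'd + ac'd'  |cover|=4

4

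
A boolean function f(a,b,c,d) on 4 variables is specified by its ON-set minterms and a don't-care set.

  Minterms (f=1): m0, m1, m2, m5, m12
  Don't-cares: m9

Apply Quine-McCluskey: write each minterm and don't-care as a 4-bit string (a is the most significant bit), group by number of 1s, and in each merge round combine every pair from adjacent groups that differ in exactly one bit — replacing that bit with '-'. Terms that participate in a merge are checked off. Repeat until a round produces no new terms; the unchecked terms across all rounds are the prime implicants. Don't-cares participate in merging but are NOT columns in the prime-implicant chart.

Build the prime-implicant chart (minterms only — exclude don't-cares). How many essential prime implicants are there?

3

Round 0: 0000✓ 0001✓ 0010✓ 0101✓ 1001✓ 1100
Round 1: -001 0-01 00-0 000-
PIs = {-001, 0-01, 00-0, 000-, 1100}
Coverage chart:
  m0: 00-0,000-
  m1: -001,0-01,000-
  m2: 00-0 ←essential
  m5: 0-01 ←essential
  m12: 1100 ←essential
Essential: 0-01, 00-0, 1100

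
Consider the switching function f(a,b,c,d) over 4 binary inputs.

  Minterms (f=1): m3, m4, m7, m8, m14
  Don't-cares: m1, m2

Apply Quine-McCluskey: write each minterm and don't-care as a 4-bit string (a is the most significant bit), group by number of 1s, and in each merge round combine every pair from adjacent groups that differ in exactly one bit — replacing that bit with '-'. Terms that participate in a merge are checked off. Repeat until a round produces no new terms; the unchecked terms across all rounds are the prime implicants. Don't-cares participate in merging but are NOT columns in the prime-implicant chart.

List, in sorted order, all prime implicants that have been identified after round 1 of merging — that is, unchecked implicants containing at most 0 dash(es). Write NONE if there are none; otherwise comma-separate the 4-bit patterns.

[col 0] 0001*, 0010*, 0011*, 0100, 0111*, 1000, 1110
[col 1] 0-11, 00-1, 001-
Prime implicants: 0-11, 00-1, 001-, 0100, 1000, 1110

0100, 1000, 1110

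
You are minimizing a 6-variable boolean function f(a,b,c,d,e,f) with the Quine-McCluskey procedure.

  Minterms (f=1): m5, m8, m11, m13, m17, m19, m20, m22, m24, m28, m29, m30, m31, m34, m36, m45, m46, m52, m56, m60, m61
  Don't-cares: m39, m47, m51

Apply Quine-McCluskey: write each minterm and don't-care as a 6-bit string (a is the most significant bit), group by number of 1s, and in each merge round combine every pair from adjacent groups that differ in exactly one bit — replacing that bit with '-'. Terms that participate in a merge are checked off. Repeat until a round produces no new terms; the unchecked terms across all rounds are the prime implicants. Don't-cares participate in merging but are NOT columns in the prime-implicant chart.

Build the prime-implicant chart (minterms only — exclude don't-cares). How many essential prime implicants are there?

[col 0] 000101*, 001000*, 001011, 001101*, 010001*, 010011*, 010100*, 010110*, 011000*, 011100*, 011101*, 011110*, 011111*, 100010, 100100*, 100111*, 101101*, 101110*, 101111*, 110011*, 110100*, 111000*, 111100*, 111101*
[col 1] -01101*, -10011, -10100*, -11000*, -11100*, -11101*, 0-1000, 0-1101*, 00-101, 01-100*, 01-110*, 0100-1, 0101-0*, 011-00*, 0111-0*, 0111-1*, 01110-*, 01111-*, 1-0100, 1-1101*, 10-111, 1011-1, 10111-, 11-100*, 111-00*, 11110-*
[col 2] --1101, -1-100, -11-00, -1110-, 01-1-0, 0111--
Prime implicants: --1101, -1-100, -10011, -11-00, -1110-, 0-1000, 00-101, 001011, 01-1-0, 0100-1, 0111--, 1-0100, 10-111, 100010, 1011-1, 10111-
PI chart (minterm → PIs covering it):
  5 | 00-101  (sole → essential)
  8 | 0-1000  (sole → essential)
  11 | 001011  (sole → essential)
  13 | --1101,00-101
  17 | 0100-1  (sole → essential)
  19 | -10011,0100-1
  20 | -1-100,01-1-0
  22 | 01-1-0  (sole → essential)
  24 | -11-00,0-1000
  28 | -1-100,-11-00,-1110-,01-1-0,0111--
  29 | --1101,-1110-,0111--
  30 | 01-1-0,0111--
  31 | 0111--  (sole → essential)
  34 | 100010  (sole → essential)
  36 | 1-0100  (sole → essential)
  45 | --1101,1011-1
  46 | 10111-  (sole → essential)
  52 | -1-100,1-0100
  56 | -11-00  (sole → essential)
  60 | -1-100,-11-00,-1110-
  61 | --1101,-1110-
Essential prime implicants: -11-00, 0-1000, 00-101, 001011, 01-1-0, 0100-1, 0111--, 1-0100, 100010, 10111-

10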